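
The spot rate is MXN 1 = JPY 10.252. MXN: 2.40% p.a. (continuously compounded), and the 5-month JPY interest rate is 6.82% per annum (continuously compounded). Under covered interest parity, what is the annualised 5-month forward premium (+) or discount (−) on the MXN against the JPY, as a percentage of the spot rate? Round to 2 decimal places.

+4.46%

T = 5/12 years.
CIP forward (JPY per MXN) = 10.252 × 1.0288243/1.0100502 = 10.442557.
(F − S)/S ÷ T = (10.442557 − 10.252)/10.252/(5/12) = 0.044610 → 4.46%.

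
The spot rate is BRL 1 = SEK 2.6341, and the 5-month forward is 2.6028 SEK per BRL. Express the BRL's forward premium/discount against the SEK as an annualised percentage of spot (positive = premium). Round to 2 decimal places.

-2.85%

T = 5/12 years.
Period premium: (2.6028 − 2.6341)/2.6341 = -0.0118826.
Annualise by dividing by T: -0.0118826 / (5/12) = -0.028518 → -2.85%.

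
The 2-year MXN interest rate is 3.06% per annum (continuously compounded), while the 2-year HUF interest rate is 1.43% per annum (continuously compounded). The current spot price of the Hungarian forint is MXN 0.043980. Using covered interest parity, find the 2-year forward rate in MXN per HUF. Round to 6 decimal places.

0.045437

T = 2 years.
MXN accumulates by e^(0.0306×2) = 1.0631115.
Growth of 1 HUF over T: e^(0.0143×2) = 1.0290129.
Forward (MXN per HUF) = 0.04398 × 1.0631115 / 1.0290129 = 0.04543737.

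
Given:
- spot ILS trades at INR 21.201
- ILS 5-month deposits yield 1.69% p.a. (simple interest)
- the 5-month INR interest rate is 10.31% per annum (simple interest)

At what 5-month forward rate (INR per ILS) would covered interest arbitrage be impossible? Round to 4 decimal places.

21.9571

T = 5/12 years.
Growth of 1 INR over T: 1 + 0.1031×5/12 = 1.04295833.
ILS accumulates by 1 + 0.0169×5/12 = 1.00704167.
Forward (INR per ILS) = 21.201 × 1.04295833 / 1.00704167 = 21.957145.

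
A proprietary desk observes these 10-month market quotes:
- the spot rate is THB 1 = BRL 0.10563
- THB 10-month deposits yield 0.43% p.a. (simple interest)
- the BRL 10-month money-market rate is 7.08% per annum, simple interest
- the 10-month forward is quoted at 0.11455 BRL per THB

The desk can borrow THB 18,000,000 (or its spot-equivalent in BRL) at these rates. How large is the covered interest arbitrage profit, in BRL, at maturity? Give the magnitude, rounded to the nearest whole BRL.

T = 10/12 years.
Invest the THB and cover forward: 18,000,000 × 1.003583333 × 0.11455 = BRL 2,069,288.47.
Convert at spot and invest in BRL: 18,000,000 × 0.10563 × 1.059000 = BRL 2,013,519.06.
The quoted forward overvalues THB, so borrow BRL, buy THB at spot, deposit the THB at 0.43%, and sell the proceeds forward at 0.11455.
Profit = 2,069,288.47 − 2,013,519.06 = BRL 55,769.

BRL 55,769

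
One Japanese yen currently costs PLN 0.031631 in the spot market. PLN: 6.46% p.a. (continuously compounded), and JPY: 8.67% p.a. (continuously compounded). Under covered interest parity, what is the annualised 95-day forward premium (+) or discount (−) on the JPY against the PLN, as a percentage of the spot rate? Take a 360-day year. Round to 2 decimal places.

-2.20%

T = 95/360 years.
F = S · g_PLN/g_JPY = 0.031631 × 1.0171934/1.0231429 = 0.031447068.
Annualised premium = (F − S)/S × (1/T) = (0.031447068 − 0.031631)/0.031631 ÷ (95/360) = -2.20%.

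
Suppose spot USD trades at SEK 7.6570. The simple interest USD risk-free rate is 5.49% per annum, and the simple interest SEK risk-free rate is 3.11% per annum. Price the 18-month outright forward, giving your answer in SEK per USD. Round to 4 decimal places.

T = 18/12 years.
Growth of 1 SEK over T: 1 + 0.0311×18/12 = 1.046650.
Growth of 1 USD over T: 1 + 0.0549×18/12 = 1.082350.
So F = 7.657 × 1.046650 / 1.082350 = 7.404443 (SEK/USD).

7.4044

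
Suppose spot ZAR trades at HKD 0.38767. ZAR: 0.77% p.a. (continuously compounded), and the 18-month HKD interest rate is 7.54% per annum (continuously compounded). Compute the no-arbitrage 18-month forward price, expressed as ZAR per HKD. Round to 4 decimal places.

T = 18/12 years.
HKD accumulates by e^(0.0754×18/12) = 1.1197439.
ZAR growth factor: e^(0.0077×18/12) = 1.011617.
CIP: F = S · (grow HKD)/(grow ZAR) = 0.38767 × 1.1197439/1.011617 = 0.4291062 HKD per ZAR.
Quoted the other way: 1/0.4291062 = 2.3304 ZAR per HKD.

2.3304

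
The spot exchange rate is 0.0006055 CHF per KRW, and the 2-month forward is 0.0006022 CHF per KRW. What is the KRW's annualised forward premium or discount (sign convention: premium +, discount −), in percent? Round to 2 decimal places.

-3.27%

T = 2/12 years.
Period premium: (0.0006022 − 0.0006055)/0.0006055 = -0.0054500.
Annualise by dividing by T: -0.0054500 / (2/12) = -0.032700 → -3.27%.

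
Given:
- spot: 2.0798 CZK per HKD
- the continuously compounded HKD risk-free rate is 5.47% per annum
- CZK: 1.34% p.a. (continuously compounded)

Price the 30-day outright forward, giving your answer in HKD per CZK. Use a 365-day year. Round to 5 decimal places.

0.48245

T = 30/365 years.
Growth of 1 CZK over T: e^(0.0134×30/365) = 1.001102.
Growth of 1 HKD over T: e^(0.0547×30/365) = 1.004506.
So F = 2.0798 × 1.001102 / 1.004506 = 2.072752 (CZK/HKD).
Quoted the other way: 1/2.072752 = 0.48245 HKD per CZK.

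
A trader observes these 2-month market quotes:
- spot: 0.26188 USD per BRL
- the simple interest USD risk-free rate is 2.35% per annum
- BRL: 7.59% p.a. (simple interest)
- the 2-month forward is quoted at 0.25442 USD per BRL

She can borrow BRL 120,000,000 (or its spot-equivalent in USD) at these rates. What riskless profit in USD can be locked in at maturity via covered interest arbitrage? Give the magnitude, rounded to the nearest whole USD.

USD 632,074

T = 2/12 years.
Keep in BRL, deliver into the forward: 120,000,000·1.012650·0.25442 = USD 30,916,609.56.
Swap to USD now, deposit: 120,000,000·0.26188·1.0039166667 = USD 31,548,683.60.
The quoted forward undervalues BRL, so borrow BRL, convert to USD at spot, deposit the USD at 2.35%, and buy BRL forward at 0.25442 to cover the loan.
Arbitrage profit = |30,916,609.56 − 31,548,683.60| = USD 632,074.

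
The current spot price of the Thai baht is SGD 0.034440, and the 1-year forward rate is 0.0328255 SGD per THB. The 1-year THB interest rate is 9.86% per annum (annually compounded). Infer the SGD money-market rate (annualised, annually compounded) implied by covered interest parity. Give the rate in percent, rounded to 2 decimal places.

4.71%

T = 1 year.
CIP gives F = S · g_SGD/g_THB, so g_SGD/g_THB = 0.0328255/0.03444 = 0.9531214.
THB growth factor: (1 + 0.0986)^1 = 1.098600.
That pins the SGD growth at 1.0470992.
Annualise: 1.0470992^(1/1) − 1 = 0.047099 = 4.71%.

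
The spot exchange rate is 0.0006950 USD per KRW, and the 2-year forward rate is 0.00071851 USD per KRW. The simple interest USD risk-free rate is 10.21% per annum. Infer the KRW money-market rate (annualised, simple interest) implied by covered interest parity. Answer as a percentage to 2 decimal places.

T = 2 years.
By CIP, F/S equals the USD-to-KRW growth ratio: 0.00071851/0.000695 = 1.0338273.
The USD side grows by 1 + 0.1021×2 = 1.204200.
So the KRW growth factor = 1.164798.
(1.164798 − 1)/T = 0.082399, i.e. 8.24%.

8.24%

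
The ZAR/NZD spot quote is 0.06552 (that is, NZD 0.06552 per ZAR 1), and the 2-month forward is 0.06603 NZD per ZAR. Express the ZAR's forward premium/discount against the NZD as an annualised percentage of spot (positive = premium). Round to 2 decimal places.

+4.67%

T = 2/12 years.
ZAR trades forward at +0.77839% vs spot over the period.
×(1/T) gives 4.67% p.a.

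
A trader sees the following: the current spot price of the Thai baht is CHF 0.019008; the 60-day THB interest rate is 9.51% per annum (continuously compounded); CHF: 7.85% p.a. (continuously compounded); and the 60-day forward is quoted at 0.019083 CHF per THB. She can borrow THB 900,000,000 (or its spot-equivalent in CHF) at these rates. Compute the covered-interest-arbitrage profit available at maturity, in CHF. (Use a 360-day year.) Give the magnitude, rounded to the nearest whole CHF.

CHF 116,598

T = 60/360 years.
Route A — deposit THB, sell forward: 900,000,000 × 1.0159762775 × 0.019083 = CHF 17,449,087.77.
Route B — convert at spot, deposit CHF: 900,000,000 × 0.019008 × 1.0131692946 = CHF 17,332,489.76.
The quoted forward overvalues THB, so borrow CHF, buy THB at spot, deposit the THB at 9.51%, and sell the proceeds forward at 0.019083.
Arbitrage profit = |17,449,087.77 − 17,332,489.76| = CHF 116,598.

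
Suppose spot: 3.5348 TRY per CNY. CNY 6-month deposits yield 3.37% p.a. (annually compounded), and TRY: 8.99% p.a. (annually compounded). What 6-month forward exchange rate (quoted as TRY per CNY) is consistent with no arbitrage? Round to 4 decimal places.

3.6296

T = 6/12 years.
Growth of 1 TRY over T: (1 + 0.0899)^(6/12) = 1.0439828.
CNY growth factor: (1 + 0.0337)^(6/12) = 1.0167104.
Forward (TRY per CNY) = 3.5348 × 1.0439828 / 1.0167104 = 3.629618.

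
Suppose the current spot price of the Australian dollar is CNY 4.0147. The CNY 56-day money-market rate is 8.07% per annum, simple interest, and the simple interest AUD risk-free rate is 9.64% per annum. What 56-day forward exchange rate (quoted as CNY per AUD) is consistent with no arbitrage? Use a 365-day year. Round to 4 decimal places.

4.0052

T = 56/365 years.
Growth of 1 CNY over T: 1 + 0.0807×56/365 = 1.0123814.
AUD accumulates by 1 + 0.0964×56/365 = 1.0147901.
Forward (CNY per AUD) = 4.0147 × 1.0123814 / 1.0147901 = 4.005171.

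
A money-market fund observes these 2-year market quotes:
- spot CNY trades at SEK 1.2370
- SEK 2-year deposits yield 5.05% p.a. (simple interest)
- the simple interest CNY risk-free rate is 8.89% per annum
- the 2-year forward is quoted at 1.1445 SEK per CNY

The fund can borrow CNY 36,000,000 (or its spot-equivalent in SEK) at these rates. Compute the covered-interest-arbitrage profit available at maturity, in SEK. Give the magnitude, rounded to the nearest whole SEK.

SEK 502,016

T = 2 years.
Route A — deposit CNY, sell forward: 36,000,000 × 1.177800 × 1.1445 = SEK 48,527,715.60.
Route B — convert at spot, deposit SEK: 36,000,000 × 1.2370 × 1.101000 = SEK 49,029,732.00.
The quoted forward undervalues CNY, so borrow CNY, convert to SEK at spot, deposit the SEK at 5.05%, and buy CNY forward at 1.1445 to cover the loan.
The gap between the two covered legs is SEK 502,016.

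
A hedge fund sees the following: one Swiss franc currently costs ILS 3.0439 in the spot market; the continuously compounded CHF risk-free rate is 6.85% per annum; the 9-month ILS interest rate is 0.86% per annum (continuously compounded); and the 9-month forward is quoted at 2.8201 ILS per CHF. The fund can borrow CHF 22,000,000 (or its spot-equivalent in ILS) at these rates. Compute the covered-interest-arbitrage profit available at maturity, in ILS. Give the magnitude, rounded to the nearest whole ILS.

T = 9/12 years.
Route A — deposit CHF, sell forward: 22,000,000 × 1.0527175884 × 2.8201 = ILS 65,312,915.16.
Route B — convert at spot, deposit ILS: 22,000,000 × 3.0439 × 1.006470846 = ILS 67,399,125.38.
The quoted forward undervalues CHF, so borrow CHF, convert to ILS at spot, deposit the ILS at 0.86%, and buy CHF forward at 2.8201 to cover the loan.
Arbitrage profit = |65,312,915.16 − 67,399,125.38| = ILS 2,086,210.

ILS 2,086,210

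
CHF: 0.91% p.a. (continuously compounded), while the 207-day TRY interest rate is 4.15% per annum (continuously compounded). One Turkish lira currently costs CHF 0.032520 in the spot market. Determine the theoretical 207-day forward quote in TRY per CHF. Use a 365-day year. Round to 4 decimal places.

31.3206

T = 207/365 years.
CHF accumulates by e^(0.0091×207/365) = 1.00517416.
TRY growth factor: e^(0.0415×207/365) = 1.02381476.
CIP: F = S · (grow CHF)/(grow TRY) = 0.03252 × 1.00517416/1.02381476 = 0.031927908 CHF per TRY.
Quoted the other way: 1/0.031927908 = 31.3206 TRY per CHF.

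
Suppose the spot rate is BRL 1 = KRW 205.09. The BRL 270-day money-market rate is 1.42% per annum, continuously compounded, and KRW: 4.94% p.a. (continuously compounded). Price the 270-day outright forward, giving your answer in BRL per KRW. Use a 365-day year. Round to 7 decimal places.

T = 270/365 years.
Growth of 1 KRW over T: e^(0.0494×270/365) = 1.0372183.
BRL growth factor: e^(0.0142×270/365) = 1.0105595.
So F = 205.09 × 1.0372183 / 1.0105595 = 210.5003 (KRW/BRL).
Invert for BRL per KRW: 1 / 210.5003 = 0.0047506.

0.0047506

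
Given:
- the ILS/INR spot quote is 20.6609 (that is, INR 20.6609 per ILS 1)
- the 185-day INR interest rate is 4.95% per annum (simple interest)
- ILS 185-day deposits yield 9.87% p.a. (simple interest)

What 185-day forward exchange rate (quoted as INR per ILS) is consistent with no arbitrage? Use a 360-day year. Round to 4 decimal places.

20.1637

T = 185/360 years.
Growth of 1 INR over T: 1 + 0.0495×185/360 = 1.0254375.
Growth of 1 ILS over T: 1 + 0.0987×185/360 = 1.05072083.
Forward (INR per ILS) = 20.6609 × 1.0254375 / 1.05072083 = 20.163740.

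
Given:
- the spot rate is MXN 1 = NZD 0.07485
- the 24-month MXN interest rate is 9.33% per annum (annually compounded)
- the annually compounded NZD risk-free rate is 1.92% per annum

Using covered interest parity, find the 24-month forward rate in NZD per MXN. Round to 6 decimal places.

0.065048

T = 2 years.
Growth of 1 NZD over T: (1 + 0.0192)^2 = 1.0387686.
MXN growth factor: (1 + 0.0933)^2 = 1.1953049.
CIP: F = S · (grow NZD)/(grow MXN) = 0.07485 × 1.0387686/1.1953049 = 0.06504770 NZD per MXN.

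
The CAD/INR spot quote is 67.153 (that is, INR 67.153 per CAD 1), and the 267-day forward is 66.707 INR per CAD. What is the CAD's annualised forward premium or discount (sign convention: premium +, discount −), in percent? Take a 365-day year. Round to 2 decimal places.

-0.91%

T = 267/365 years.
Period premium: (66.707 − 67.153)/67.153 = -0.0066415.
Per annum: -0.0066415 / (267/365) = -0.009079 = -0.91%.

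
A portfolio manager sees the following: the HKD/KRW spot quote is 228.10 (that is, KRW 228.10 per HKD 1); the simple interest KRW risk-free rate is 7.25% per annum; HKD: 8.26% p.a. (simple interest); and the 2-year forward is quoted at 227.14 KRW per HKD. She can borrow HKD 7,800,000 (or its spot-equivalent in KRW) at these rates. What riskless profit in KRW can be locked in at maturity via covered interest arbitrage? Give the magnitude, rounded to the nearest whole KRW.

KRW 27,214,418

T = 2 years.
Keep in HKD, deliver into the forward: 7,800,000·1.165200·227.14 = KRW 2,064,375,518.40.
Swap to KRW now, deposit: 7,800,000·228.10·1.145000 = KRW 2,037,161,100.00.
The quoted forward overvalues HKD, so borrow KRW, buy HKD at spot, deposit the HKD at 8.26%, and sell the proceeds forward at 227.14.
The gap between the two covered legs is KRW 27,214,418.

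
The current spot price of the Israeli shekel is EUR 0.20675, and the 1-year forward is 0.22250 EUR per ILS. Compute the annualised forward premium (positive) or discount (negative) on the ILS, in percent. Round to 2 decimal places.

+7.62%

T = 1 year.
ILS trades forward at +7.61790% vs spot over the period.
Per annum: 0.0761790 / 1 = 0.076179 = 7.62%.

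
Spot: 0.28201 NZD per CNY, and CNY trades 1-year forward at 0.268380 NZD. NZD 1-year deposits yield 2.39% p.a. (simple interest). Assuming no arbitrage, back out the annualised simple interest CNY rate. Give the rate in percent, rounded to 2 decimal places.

T = 1 year.
By CIP, F/S equals the NZD-to-CNY growth ratio: 0.26838/0.28201 = 0.9516684.
NZD growth factor: 1 + 0.0239×1 = 1.023900.
Hence g_CNY = 1.075900.
r = (1.075900 − 1)/1 = 0.075900 → 7.59%.

7.59%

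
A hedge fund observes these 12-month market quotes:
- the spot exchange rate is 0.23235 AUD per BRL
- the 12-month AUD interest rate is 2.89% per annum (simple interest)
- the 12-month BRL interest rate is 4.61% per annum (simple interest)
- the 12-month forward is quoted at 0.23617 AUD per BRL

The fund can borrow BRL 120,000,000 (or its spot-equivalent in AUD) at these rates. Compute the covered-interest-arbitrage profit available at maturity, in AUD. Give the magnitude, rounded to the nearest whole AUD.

T = 1 year.
Route A — deposit BRL, sell forward: 120,000,000 × 1.046100 × 0.23617 = AUD 29,646,892.44.
Route B — convert at spot, deposit AUD: 120,000,000 × 0.23235 × 1.028900 = AUD 28,687,789.80.
The quoted forward overvalues BRL, so borrow AUD, buy BRL at spot, deposit the BRL at 4.61%, and sell the proceeds forward at 0.23617.
Arbitrage profit = |29,646,892.44 − 28,687,789.80| = AUD 959,103.

AUD 959,103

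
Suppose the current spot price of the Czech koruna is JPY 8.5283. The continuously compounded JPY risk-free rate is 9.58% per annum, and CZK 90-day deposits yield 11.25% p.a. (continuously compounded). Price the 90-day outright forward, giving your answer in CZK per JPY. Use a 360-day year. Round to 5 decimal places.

T = 90/360 years.
JPY growth factor: e^(0.0958×90/360) = 1.0242391.
CZK accumulates by e^(0.1125×90/360) = 1.0285242.
CIP: F = S · (grow JPY)/(grow CZK) = 8.5283 × 1.0242391/1.0285242 = 8.492769 JPY per CZK.
Quoted the other way: 1/8.492769 = 0.11775 CZK per JPY.

0.11775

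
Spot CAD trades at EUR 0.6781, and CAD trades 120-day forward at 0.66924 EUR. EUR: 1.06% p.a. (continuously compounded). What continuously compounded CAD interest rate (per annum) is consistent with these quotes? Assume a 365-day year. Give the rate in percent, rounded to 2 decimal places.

5.06%

T = 120/365 years.
By CIP, F/S equals the EUR-to-CAD growth ratio: 0.66924/0.6781 = 0.9869341.
EUR growth factor: e^(0.0106×120/365) = 1.003491.
That pins the CAD growth at 1.0167761.
r = ln(1.0167761)/(120/365) = 0.050604 → 5.06%.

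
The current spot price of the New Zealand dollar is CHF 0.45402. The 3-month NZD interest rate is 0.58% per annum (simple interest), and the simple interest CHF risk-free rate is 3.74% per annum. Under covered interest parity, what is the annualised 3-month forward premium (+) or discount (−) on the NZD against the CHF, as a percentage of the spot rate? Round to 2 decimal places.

T = 3/12 years.
F = S · g_CHF/g_NZD = 0.45402 × 1.009350/1.001450 = 0.45760156.
(F − S)/S ÷ T = (0.45760156 − 0.45402)/0.45402/(3/12) = 0.031554 → 3.16%.

+3.16%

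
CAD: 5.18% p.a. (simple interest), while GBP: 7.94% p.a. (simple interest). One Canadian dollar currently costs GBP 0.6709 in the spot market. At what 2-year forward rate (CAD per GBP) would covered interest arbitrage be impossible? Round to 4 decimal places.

1.4195

T = 2 years.
GBP growth factor: 1 + 0.0794×2 = 1.158800.
Growth of 1 CAD over T: 1 + 0.0518×2 = 1.103600.
Forward (GBP per CAD) = 0.6709 × 1.158800 / 1.103600 = 0.7044572.
Invert for CAD per GBP: 1 / 0.7044572 = 1.4195.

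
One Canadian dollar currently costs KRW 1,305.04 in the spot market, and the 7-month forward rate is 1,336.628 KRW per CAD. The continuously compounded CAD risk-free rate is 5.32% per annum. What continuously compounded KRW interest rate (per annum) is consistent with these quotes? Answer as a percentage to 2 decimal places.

T = 7/12 years.
By CIP, F/S equals the KRW-to-CAD growth ratio: 1336.628/1305.04 = 1.0242046.
CAD growth factor: e^(0.0532×7/12) = 1.0315199.
Hence g_KRW = 1.0564874.
r = ln(1.0564874)/(7/12) = 0.094199 → 9.42%.

9.42%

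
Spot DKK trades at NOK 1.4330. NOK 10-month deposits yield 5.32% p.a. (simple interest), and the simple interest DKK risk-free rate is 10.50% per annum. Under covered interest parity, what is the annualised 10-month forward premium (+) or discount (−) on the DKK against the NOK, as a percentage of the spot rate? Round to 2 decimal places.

T = 10/12 years.
No-arbitrage forward: 1.433 × 1.0443333 / 1.087500 = 1.3761192 NOK/DKK.
Annualised premium = (F − S)/S × (1/T) = (1.3761192 − 1.433)/1.433 ÷ (10/12) = -4.76%.

-4.76%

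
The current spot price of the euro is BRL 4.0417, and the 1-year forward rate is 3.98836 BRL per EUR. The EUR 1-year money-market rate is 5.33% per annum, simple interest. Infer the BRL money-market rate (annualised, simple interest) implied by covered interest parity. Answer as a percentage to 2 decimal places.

3.94%

T = 1 year.
By CIP, F/S equals the BRL-to-EUR growth ratio: 3.98836/4.0417 = 0.9868026.
EUR growth factor: 1 + 0.0533×1 = 1.053300.
That pins the BRL growth at 1.0393992.
(1.0393992 − 1)/T = 0.039399, i.e. 3.94%.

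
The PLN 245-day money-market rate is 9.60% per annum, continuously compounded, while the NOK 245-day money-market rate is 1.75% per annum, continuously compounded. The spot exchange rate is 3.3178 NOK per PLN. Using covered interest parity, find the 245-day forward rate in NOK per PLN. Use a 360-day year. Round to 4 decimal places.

3.1452

T = 245/360 years.
NOK growth factor: e^(0.0175×245/360) = 1.0119809.
PLN growth factor: e^(0.0960×245/360) = 1.0675148.
So F = 3.3178 × 1.0119809 / 1.0675148 = 3.145203 (NOK/PLN).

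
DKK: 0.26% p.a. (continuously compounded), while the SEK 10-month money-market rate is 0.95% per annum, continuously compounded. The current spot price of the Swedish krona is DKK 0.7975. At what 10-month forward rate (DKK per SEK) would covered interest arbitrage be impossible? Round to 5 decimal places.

T = 10/12 years.
DKK growth factor: e^(0.0026×10/12) = 1.002169.
Growth of 1 SEK over T: e^(0.0095×10/12) = 1.0079481.
CIP: F = S · (grow DKK)/(grow SEK) = 0.7975 × 1.002169/1.0079481 = 0.7929275 DKK per SEK.

0.79293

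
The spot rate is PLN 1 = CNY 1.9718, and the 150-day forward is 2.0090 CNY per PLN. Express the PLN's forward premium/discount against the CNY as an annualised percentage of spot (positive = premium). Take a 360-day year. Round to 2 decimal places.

T = 150/360 years.
PLN trades forward at +1.88660% vs spot over the period.
Per annum: 0.0188660 / (150/360) = 0.045278 = 4.53%.

+4.53%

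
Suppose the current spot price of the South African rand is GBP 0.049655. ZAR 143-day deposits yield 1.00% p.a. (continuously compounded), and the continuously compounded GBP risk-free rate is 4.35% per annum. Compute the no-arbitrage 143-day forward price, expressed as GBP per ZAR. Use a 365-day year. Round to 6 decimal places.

T = 143/365 years.
GBP accumulates by e^(0.0435×143/365) = 1.0171885.
Growth of 1 ZAR over T: e^(0.0100×143/365) = 1.0039255.
CIP: F = S · (grow GBP)/(grow ZAR) = 0.049655 × 1.0171885/1.0039255 = 0.05031100 GBP per ZAR.

0.050311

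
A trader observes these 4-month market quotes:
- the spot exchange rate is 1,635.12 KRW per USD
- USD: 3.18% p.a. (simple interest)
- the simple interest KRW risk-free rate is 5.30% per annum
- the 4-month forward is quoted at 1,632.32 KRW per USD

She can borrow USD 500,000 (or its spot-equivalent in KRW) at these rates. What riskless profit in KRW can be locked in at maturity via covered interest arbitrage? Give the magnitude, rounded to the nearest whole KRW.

KRW 7,192,264

T = 4/12 years.
Keep in USD, deliver into the forward: 500,000·1.010600·1632.32 = KRW 824,811,296.00.
Swap to KRW now, deposit: 500,000·1635.12·1.01766666667 = KRW 832,003,560.00.
The quoted forward undervalues USD, so borrow USD, convert to KRW at spot, deposit the KRW at 5.30%, and buy USD forward at 1,632.32 to cover the loan.
Profit = 832,003,560.00 − 824,811,296.00 = KRW 7,192,264.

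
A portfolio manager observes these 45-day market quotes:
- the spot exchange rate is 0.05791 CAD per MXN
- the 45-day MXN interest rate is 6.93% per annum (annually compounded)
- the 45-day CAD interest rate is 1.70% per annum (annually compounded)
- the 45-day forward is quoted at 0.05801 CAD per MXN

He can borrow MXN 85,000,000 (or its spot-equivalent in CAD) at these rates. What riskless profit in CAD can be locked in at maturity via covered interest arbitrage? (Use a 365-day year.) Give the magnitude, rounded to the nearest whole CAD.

CAD 39,161

T = 45/365 years.
Invest the MXN and cover forward: 85,000,000 × 1.00829501 × 0.05801 = CAD 4,971,751.45.
Convert at spot and invest in CAD: 85,000,000 × 0.05791 × 1.002080436 = CAD 4,932,590.63.
The quoted forward overvalues MXN, so borrow CAD, buy MXN at spot, deposit the MXN at 6.93%, and sell the proceeds forward at 0.05801.
Arbitrage profit = |4,971,751.45 − 4,932,590.63| = CAD 39,161.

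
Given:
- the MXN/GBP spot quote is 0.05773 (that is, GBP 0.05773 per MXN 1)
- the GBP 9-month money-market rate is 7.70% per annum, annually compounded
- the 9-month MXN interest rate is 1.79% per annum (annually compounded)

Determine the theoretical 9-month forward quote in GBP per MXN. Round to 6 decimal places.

T = 9/12 years.
GBP accumulates by (1 + 0.0770)^(9/12) = 1.0572113.
MXN accumulates by (1 + 0.0179)^(9/12) = 1.0133952.
Forward (GBP per MXN) = 0.05773 × 1.0572113 / 1.0133952 = 0.06022607.

0.060226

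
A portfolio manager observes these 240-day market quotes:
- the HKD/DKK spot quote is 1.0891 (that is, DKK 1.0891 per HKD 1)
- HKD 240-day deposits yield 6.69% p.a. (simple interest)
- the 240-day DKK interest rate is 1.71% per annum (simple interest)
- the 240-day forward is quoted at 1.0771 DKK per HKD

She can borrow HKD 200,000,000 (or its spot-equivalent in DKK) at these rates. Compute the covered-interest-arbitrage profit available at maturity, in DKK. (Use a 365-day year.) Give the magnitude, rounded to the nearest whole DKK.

DKK 4,626,987

T = 240/365 years.
Keep in HKD, deliver into the forward: 200,000,000·1.0439890411·1.0771 = DKK 224,896,119.23.
Swap to DKK now, deposit: 200,000,000·1.0891·1.01124383562 = DKK 220,269,132.27.
The quoted forward overvalues HKD, so borrow DKK, buy HKD at spot, deposit the HKD at 6.69%, and sell the proceeds forward at 1.0771.
Profit = 224,896,119.23 − 220,269,132.27 = DKK 4,626,987.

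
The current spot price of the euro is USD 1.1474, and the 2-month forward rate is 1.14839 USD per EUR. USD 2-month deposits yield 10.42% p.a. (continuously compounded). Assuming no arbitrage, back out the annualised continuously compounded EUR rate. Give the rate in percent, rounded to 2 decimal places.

T = 2/12 years.
F/S = 1.14839/1.1474 = 1.0008628 = (growth of USD) / (growth of EUR).
USD growth factor: e^(0.1042×2/12) = 1.0175183.
So the EUR growth factor = 1.0166411.
Take logs: ln 1.0166411 / (2/12) = 0.099025, so 9.90%.

9.90%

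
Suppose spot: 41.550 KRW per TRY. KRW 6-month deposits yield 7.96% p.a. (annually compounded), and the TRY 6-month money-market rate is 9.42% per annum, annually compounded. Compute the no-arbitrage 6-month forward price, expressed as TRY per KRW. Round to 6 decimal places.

0.024230

T = 6/12 years.
Growth of 1 KRW over T: (1 + 0.0796)^(6/12) = 1.039038.
Growth of 1 TRY over T: (1 + 0.0942)^(6/12) = 1.0460402.
Forward (KRW per TRY) = 41.55 × 1.039038 / 1.0460402 = 41.27186.
Quoted the other way: 1/41.27186 = 0.024230 TRY per KRW.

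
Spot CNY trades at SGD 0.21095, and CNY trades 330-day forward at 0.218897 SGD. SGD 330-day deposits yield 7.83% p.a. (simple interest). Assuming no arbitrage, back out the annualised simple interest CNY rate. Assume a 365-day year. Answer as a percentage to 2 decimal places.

3.53%

T = 330/365 years.
CIP gives F = S · g_SGD/g_CNY, so g_SGD/g_CNY = 0.218897/0.21095 = 1.0376724.
The SGD side grows by 1 + 0.0783×330/365 = 1.0707918.
That pins the CNY growth at 1.031917.
r = (1.031917 − 1)/(330/365) = 0.035302 → 3.53%.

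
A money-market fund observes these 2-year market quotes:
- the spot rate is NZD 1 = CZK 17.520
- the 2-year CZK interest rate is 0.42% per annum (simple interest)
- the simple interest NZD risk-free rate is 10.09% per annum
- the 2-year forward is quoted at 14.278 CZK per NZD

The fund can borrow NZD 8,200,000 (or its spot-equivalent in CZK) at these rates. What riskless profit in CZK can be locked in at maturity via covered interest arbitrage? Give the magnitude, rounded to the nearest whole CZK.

CZK 4,164,514

T = 2 years.
Route A — deposit NZD, sell forward: 8,200,000 × 1.201800 × 14.278 = CZK 140,706,263.28.
Route B — convert at spot, deposit CZK: 8,200,000 × 17.520 × 1.008400 = CZK 144,870,777.60.
The quoted forward undervalues NZD, so borrow NZD, convert to CZK at spot, deposit the CZK at 0.42%, and buy NZD forward at 14.278 to cover the loan.
Arbitrage profit = |140,706,263.28 − 144,870,777.60| = CZK 4,164,514.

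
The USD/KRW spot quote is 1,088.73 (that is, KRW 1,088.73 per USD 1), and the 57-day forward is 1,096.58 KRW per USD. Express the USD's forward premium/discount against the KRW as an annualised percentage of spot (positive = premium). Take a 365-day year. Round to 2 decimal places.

+4.62%

T = 57/365 years.
(F − S)/S = (1096.58 − 1088.73)/1088.73 = 0.0072102.
Annualise by dividing by T: 0.0072102 / (57/365) = 0.046171 → 4.62%.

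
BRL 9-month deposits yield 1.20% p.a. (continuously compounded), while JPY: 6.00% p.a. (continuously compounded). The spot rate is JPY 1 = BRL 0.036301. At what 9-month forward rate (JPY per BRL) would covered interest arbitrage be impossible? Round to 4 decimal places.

T = 9/12 years.
Growth of 1 BRL over T: e^(0.0120×9/12) = 1.00904062.
Growth of 1 JPY over T: e^(0.0600×9/12) = 1.04602786.
CIP: F = S · (grow BRL)/(grow JPY) = 0.036301 × 1.00904062/1.04602786 = 0.035017407 BRL per JPY.
Invert for JPY per BRL: 1 / 0.035017407 = 28.5572.

28.5572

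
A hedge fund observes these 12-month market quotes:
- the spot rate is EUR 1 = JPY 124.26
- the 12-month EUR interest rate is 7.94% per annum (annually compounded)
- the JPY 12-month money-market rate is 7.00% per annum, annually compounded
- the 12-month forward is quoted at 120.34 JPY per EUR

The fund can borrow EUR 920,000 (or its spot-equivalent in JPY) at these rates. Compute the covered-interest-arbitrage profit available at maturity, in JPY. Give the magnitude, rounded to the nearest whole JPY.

JPY 2,818,148

T = 1 year.
Invest the EUR and cover forward: 920,000 × 1.079400 × 120.34 = JPY 119,503,396.32.
Convert at spot and invest in JPY: 920,000 × 124.26 × 1.070000 = JPY 122,321,544.00.
The quoted forward undervalues EUR, so borrow EUR, convert to JPY at spot, deposit the JPY at 7.00%, and buy EUR forward at 120.34 to cover the loan.
Arbitrage profit = |119,503,396.32 − 122,321,544.00| = JPY 2,818,148.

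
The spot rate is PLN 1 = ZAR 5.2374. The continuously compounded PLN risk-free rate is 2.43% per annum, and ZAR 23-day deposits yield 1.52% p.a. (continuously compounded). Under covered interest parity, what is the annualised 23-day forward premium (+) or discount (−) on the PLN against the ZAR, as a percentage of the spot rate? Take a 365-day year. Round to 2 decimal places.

-0.91%

T = 23/365 years.
CIP forward (ZAR per PLN) = 5.2374 × 1.0009583/1.0015324 = 5.2343978.
(F − S)/S ÷ T = (5.2343978 − 5.2374)/5.2374/(23/365) = -0.009097 → -0.91%.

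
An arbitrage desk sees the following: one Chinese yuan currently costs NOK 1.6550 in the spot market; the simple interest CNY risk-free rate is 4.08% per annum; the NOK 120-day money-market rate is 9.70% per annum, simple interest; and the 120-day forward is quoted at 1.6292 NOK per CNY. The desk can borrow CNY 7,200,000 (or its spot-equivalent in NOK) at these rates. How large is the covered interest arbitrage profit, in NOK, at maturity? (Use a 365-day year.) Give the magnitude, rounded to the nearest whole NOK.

NOK 408,420

T = 120/365 years.
Route A — deposit CNY, sell forward: 7,200,000 × 1.0134136986 × 1.6292 = NOK 11,887,585.90.
Route B — convert at spot, deposit NOK: 7,200,000 × 1.6550 × 1.031890411 = NOK 12,296,006.14.
The quoted forward undervalues CNY, so borrow CNY, convert to NOK at spot, deposit the NOK at 9.70%, and buy CNY forward at 1.6292 to cover the loan.
The gap between the two covered legs is NOK 408,420.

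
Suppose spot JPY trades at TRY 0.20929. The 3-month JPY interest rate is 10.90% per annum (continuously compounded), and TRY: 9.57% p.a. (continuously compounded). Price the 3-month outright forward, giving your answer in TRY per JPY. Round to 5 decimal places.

0.20860

T = 3/12 years.
Growth of 1 TRY over T: e^(0.0957×3/12) = 1.0242135.
Growth of 1 JPY over T: e^(0.1090×3/12) = 1.0276247.
Forward (TRY per JPY) = 0.20929 × 1.0242135 / 1.0276247 = 0.2085953.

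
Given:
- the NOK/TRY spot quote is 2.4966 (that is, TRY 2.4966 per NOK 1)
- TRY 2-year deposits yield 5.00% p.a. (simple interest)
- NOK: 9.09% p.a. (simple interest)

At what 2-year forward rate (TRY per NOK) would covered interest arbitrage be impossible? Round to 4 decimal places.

2.3238

T = 2 years.
Growth of 1 TRY over T: 1 + 0.0500×2 = 1.100000.
NOK accumulates by 1 + 0.0909×2 = 1.181800.
So F = 2.4966 × 1.100000 / 1.181800 = 2.323794 (TRY/NOK).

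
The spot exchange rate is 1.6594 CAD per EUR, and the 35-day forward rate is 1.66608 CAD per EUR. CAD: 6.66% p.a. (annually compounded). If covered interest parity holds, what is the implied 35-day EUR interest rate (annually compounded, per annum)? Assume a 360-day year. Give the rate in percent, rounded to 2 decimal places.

2.34%

T = 35/360 years.
CIP gives F = S · g_CAD/g_EUR, so g_CAD/g_EUR = 1.66608/1.6594 = 1.0040256.
The CAD side grows by (1 + 0.0666)^(35/360) = 1.0062882.
That pins the EUR growth at 1.0022535.
Annualise: 1.0022535^(360/35) − 1 = 0.023423 = 2.34%.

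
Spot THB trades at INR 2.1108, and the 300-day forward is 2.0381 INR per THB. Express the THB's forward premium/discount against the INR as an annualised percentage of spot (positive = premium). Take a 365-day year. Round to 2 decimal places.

T = 300/365 years.
THB trades forward at -3.44419% vs spot over the period.
×(1/T) gives -4.19% p.a.

-4.19%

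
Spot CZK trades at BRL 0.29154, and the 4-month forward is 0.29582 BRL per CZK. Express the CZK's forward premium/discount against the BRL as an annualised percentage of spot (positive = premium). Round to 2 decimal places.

+4.40%

T = 4/12 years.
Period premium: (0.29582 − 0.29154)/0.29154 = 0.0146807.
Annualise by dividing by T: 0.0146807 / (4/12) = 0.044042 → 4.40%.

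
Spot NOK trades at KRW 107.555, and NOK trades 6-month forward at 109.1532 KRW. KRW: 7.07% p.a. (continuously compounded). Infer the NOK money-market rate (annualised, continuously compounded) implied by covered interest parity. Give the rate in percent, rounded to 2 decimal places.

4.12%

T = 6/12 years.
CIP gives F = S · g_KRW/g_NOK, so g_KRW/g_NOK = 109.1532/107.555 = 1.0148594.
KRW growth factor: e^(0.0707×6/12) = 1.0359822.
That pins the NOK growth at 1.0208135.
Take logs: ln 1.0208135 / (6/12) = 0.041200, so 4.12%.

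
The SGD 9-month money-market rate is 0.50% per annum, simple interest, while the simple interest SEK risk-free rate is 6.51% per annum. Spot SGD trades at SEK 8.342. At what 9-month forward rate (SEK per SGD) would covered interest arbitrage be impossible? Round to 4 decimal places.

T = 9/12 years.
Growth of 1 SEK over T: 1 + 0.0651×9/12 = 1.048825.
Growth of 1 SGD over T: 1 + 0.0050×9/12 = 1.003750.
Forward (SEK per SGD) = 8.342 × 1.048825 / 1.003750 = 8.716611.

8.7166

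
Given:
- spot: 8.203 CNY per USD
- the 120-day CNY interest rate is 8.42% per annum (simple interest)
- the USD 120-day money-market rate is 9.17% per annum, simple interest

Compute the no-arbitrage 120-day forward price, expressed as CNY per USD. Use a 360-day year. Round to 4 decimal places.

T = 120/360 years.
Growth of 1 CNY over T: 1 + 0.0842×120/360 = 1.0280667.
USD accumulates by 1 + 0.0917×120/360 = 1.0305667.
Forward (CNY per USD) = 8.203 × 1.0280667 / 1.0305667 = 8.183101.

8.1831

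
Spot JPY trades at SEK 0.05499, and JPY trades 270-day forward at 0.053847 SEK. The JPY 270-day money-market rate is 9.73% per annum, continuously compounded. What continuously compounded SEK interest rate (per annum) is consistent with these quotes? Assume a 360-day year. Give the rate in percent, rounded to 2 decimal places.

6.93%

T = 270/360 years.
CIP gives F = S · g_SEK/g_JPY, so g_SEK/g_JPY = 0.053847/0.05499 = 0.9792144.
The JPY side grows by e^(0.0973×270/360) = 1.0757036.
So the SEK growth factor = 1.0533445.
r = ln(1.0533445)/(270/360) = 0.069294 → 6.93%.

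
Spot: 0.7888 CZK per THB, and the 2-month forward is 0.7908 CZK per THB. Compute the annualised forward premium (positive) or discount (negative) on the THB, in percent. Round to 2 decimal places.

T = 2/12 years.
(F − S)/S = (0.7908 − 0.7888)/0.7888 = 0.0025355.
×(1/T) gives 1.52% p.a.

+1.52%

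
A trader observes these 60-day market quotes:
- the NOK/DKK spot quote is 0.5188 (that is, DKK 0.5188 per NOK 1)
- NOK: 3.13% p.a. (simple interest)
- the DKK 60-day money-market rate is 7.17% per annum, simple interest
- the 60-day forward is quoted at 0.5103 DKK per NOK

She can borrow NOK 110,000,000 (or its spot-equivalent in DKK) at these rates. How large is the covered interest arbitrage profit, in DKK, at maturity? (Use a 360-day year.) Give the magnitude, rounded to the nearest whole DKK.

DKK 1,324,135

T = 60/360 years.
Route A — deposit NOK, sell forward: 110,000,000 × 1.0052166667 × 0.5103 = DKK 56,425,827.15.
Route B — convert at spot, deposit DKK: 110,000,000 × 0.5188 × 1.011950 = DKK 57,749,962.60.
The quoted forward undervalues NOK, so borrow NOK, convert to DKK at spot, deposit the DKK at 7.17%, and buy NOK forward at 0.5103 to cover the loan.
Arbitrage profit = |56,425,827.15 − 57,749,962.60| = DKK 1,324,135.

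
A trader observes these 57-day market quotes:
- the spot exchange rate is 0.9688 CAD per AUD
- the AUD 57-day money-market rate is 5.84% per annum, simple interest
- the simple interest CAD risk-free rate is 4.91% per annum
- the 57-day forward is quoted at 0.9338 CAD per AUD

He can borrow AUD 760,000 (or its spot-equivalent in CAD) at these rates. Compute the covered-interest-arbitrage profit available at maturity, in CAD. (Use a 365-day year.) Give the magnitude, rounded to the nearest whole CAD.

CAD 25,773

T = 57/365 years.
Keep in AUD, deliver into the forward: 760,000·1.009120·0.9338 = CAD 716,160.35.
Swap to CAD now, deposit: 760,000·0.9688·1.00766767 = CAD 741,933.61.
The quoted forward undervalues AUD, so borrow AUD, convert to CAD at spot, deposit the CAD at 4.91%, and buy AUD forward at 0.9338 to cover the loan.
Arbitrage profit = |716,160.35 − 741,933.61| = CAD 25,773.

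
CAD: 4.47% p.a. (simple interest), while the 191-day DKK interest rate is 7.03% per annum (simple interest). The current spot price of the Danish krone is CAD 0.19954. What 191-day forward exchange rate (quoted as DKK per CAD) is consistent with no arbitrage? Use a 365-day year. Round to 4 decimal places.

5.0771

T = 191/365 years.
CAD accumulates by 1 + 0.0447×191/365 = 1.023391.
Growth of 1 DKK over T: 1 + 0.0703×191/365 = 1.0367871.
Forward (CAD per DKK) = 0.19954 × 1.023391 / 1.0367871 = 0.1969618.
Invert for DKK per CAD: 1 / 0.1969618 = 5.0771.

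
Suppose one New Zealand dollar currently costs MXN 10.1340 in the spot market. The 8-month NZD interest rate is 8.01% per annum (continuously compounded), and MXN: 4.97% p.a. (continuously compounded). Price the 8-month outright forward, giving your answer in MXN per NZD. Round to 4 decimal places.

T = 8/12 years.
Growth of 1 MXN over T: e^(0.0497×8/12) = 1.0336884.
NZD growth factor: e^(0.0801×8/12) = 1.0548515.
CIP: F = S · (grow MXN)/(grow NZD) = 10.134 × 1.0336884/1.0548515 = 9.930685 MXN per NZD.

9.9307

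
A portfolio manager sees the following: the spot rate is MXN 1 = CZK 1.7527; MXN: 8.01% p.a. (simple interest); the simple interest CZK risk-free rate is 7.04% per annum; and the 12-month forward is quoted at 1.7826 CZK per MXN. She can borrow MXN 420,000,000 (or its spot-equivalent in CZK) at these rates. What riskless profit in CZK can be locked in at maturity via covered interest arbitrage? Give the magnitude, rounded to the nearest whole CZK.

T = 1 year.
Keep in MXN, deliver into the forward: 420,000,000·1.080100·1.7826 = CZK 808,662,229.20.
Swap to CZK now, deposit: 420,000,000·1.7527·1.070400 = CZK 787,957,833.60.
The quoted forward overvalues MXN, so borrow CZK, buy MXN at spot, deposit the MXN at 8.01%, and sell the proceeds forward at 1.7826.
The gap between the two covered legs is CZK 20,704,396.

CZK 20,704,396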